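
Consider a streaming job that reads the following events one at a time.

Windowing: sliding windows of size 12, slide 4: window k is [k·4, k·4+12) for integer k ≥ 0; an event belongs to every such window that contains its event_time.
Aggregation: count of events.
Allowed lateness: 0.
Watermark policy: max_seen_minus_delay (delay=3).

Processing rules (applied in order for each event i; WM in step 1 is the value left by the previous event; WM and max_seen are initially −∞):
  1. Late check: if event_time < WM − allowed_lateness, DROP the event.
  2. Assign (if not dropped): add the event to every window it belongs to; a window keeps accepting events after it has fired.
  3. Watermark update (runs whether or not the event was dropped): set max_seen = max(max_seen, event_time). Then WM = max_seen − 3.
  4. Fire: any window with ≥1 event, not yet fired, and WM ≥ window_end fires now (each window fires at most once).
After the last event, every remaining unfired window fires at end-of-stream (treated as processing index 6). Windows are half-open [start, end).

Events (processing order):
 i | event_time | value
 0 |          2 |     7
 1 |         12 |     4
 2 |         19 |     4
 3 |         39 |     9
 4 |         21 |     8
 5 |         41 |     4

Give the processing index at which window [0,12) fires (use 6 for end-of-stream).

i=0 t=2 v=7: → [0,12); WM=-1
i=1 t=12 v=4: → [12,24),[8,20),[4,16); WM=9
i=2 t=19 v=4: → [16,28),[12,24),[8,20); WM=16; [0,12) fires=1 [4,16) fires=1
i=3 t=39 v=9: → [36,48),[32,44),[28,40); WM=36; [8,20) fires=2 [12,24) fires=2 [16,28) fires=1
i=4 t=21 v=8: DROP (t<36-0); WM=36
i=5 t=41 v=4: → [40,52),[36,48),[32,44); WM=38

2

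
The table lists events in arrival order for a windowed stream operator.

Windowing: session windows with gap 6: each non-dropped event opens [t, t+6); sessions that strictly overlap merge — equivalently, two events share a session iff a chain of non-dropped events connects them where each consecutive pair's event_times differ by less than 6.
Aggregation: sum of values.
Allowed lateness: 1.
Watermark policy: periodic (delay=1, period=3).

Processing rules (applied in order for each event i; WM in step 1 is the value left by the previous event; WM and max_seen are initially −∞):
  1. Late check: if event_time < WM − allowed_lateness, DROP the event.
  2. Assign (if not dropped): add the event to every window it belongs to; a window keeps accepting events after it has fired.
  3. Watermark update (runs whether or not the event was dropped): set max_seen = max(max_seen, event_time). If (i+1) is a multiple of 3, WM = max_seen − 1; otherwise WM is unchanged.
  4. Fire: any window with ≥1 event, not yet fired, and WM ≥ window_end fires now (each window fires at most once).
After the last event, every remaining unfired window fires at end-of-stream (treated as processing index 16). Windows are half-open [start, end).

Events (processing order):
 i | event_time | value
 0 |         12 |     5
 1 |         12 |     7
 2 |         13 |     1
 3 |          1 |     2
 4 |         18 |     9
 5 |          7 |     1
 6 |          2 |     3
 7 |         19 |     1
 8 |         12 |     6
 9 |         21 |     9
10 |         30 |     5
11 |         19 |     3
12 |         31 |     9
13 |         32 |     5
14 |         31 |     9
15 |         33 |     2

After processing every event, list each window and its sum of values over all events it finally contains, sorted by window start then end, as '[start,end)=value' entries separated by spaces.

[12,27)=35 [30,39)=30

i=0 t=12 v=5: → [12,18); WM=−∞
i=1 t=12 v=7: → [12,18); WM=−∞
i=2 t=13 v=1: → [12,19); WM=12
i=3 t=1 v=2: DROP (t<12-1); WM=12
i=4 t=18 v=9: → [12,24); WM=12
i=5 t=7 v=1: DROP (t<12-1); WM=17
i=6 t=2 v=3: DROP (t<17-1); WM=17
i=7 t=19 v=1: → [12,25); WM=17
i=8 t=12 v=6: DROP (t<17-1); WM=18
i=9 t=21 v=9: → [12,27); WM=18
i=10 t=30 v=5: → [30,36); WM=18
i=11 t=19 v=3: → [12,27); WM=29
i=12 t=31 v=9: → [30,37); WM=29
i=13 t=32 v=5: → [30,38); WM=29
i=14 t=31 v=9: → [30,38); WM=31
i=15 t=33 v=2: → [30,39); WM=31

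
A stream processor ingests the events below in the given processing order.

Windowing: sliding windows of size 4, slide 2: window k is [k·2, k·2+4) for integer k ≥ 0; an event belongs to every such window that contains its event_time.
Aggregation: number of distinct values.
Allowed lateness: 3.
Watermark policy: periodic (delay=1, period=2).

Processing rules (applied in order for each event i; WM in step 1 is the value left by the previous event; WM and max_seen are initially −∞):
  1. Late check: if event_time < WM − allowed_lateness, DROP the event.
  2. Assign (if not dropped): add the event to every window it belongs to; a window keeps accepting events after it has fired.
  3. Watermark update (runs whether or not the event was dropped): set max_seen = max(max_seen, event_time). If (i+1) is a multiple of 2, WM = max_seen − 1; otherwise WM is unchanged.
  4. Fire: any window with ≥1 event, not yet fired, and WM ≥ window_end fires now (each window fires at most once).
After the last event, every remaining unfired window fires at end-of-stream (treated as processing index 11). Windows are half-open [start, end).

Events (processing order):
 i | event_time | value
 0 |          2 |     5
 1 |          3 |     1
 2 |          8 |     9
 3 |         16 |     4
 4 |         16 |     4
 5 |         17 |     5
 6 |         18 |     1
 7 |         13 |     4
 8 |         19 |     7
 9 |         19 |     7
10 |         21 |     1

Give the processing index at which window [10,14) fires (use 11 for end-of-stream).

7

i=0 t=2 v=5: → [2,6),[0,4); WM=−∞
i=1 t=3 v=1: → [2,6),[0,4); WM=2
i=2 t=8 v=9: → [8,12),[6,10); WM=2
i=3 t=16 v=4: → [16,20),[14,18); WM=15; [0,4) fires=2 [2,6) fires=2 [6,10) fires=1 [8,12) fires=1
i=4 t=16 v=4: → [16,20),[14,18); WM=15
i=5 t=17 v=5: → [16,20),[14,18); WM=16
i=6 t=18 v=1: → [18,22),[16,20); WM=16
i=7 t=13 v=4: → [12,16),[10,14); WM=17; [10,14) fires=1 [12,16) fires=1
i=8 t=19 v=7: → [18,22),[16,20); WM=17
i=9 t=19 v=7: → [18,22),[16,20); WM=18; [14,18) fires=2
i=10 t=21 v=1: → [20,24),[18,22); WM=18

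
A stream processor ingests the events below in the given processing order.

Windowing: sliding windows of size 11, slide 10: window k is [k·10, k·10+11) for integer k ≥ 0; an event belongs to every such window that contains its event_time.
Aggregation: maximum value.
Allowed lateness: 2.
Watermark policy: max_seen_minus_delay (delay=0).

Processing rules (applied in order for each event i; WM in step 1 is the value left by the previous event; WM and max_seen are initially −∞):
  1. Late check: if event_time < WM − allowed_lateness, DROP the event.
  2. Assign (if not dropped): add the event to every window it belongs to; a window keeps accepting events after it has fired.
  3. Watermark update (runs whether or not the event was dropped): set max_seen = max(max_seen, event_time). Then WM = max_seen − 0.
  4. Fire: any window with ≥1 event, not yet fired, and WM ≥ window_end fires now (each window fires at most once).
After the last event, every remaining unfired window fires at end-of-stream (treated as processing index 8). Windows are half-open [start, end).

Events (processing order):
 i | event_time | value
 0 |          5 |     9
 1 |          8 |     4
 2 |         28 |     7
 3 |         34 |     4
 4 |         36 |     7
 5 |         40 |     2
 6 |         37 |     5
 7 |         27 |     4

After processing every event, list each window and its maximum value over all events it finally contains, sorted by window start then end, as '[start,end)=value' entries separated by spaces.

i=0 t=5 v=9: → [0,11); WM=5
i=1 t=8 v=4: → [0,11); WM=8
i=2 t=28 v=7: → [20,31); WM=28; [0,11) fires=9
i=3 t=34 v=4: → [30,41); WM=34; [20,31) fires=7
i=4 t=36 v=7: → [30,41); WM=36
i=5 t=40 v=2: → [40,51),[30,41); WM=40
i=6 t=37 v=5: DROP (t<40-2); WM=40
i=7 t=27 v=4: DROP (t<40-2); WM=40

[0,11)=9 [20,31)=7 [30,41)=7 [40,51)=2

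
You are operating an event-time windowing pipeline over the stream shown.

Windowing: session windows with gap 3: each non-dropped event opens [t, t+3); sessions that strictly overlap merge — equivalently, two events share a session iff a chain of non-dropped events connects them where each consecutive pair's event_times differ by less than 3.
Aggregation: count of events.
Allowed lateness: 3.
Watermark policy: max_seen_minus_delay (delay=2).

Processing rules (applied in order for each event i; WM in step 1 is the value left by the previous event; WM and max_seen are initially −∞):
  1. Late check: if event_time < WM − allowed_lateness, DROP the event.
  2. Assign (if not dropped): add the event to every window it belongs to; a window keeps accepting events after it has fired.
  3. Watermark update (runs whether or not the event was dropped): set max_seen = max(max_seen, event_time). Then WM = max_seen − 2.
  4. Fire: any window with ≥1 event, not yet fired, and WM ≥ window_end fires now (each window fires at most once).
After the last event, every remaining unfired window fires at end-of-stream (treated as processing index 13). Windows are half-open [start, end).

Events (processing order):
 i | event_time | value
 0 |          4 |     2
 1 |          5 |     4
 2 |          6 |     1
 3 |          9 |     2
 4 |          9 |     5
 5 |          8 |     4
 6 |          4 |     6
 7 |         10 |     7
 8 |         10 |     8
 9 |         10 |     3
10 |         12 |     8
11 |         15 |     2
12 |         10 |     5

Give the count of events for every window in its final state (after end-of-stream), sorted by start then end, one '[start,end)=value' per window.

i=0 t=4 v=2: → [4,7); WM=2
i=1 t=5 v=4: → [4,8); WM=3
i=2 t=6 v=1: → [4,9); WM=4
i=3 t=9 v=2: → [9,12); WM=7
i=4 t=9 v=5: → [9,12); WM=7
i=5 t=8 v=4: → [4,12); WM=7
i=6 t=4 v=6: → [4,12); WM=7
i=7 t=10 v=7: → [4,13); WM=8
i=8 t=10 v=8: → [4,13); WM=8
i=9 t=10 v=3: → [4,13); WM=8
i=10 t=12 v=8: → [4,15); WM=10
i=11 t=15 v=2: → [15,18); WM=13
i=12 t=10 v=5: → [4,15); WM=13

[4,15)=12 [15,18)=1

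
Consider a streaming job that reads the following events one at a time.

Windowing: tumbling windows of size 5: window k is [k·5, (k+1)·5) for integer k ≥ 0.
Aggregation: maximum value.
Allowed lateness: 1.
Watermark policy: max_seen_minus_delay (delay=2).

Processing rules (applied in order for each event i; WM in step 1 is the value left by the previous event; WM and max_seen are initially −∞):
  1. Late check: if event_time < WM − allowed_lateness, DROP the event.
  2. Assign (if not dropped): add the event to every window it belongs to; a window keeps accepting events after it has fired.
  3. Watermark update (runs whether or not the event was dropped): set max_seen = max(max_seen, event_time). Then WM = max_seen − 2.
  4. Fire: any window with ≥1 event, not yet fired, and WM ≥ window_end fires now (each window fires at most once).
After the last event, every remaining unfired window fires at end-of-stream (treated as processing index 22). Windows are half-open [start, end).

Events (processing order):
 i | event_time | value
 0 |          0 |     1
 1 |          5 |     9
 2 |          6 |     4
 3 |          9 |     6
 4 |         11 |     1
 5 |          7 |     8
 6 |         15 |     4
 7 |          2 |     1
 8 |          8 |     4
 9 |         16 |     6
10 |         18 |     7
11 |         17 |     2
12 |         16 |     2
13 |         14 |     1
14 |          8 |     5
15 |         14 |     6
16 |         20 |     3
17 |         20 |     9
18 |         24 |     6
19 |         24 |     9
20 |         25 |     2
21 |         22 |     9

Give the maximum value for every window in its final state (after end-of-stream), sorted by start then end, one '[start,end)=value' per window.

[0,5)=1 [5,10)=9 [10,15)=1 [15,20)=7 [20,25)=9 [25,30)=2

i=0 t=0 v=1: → [0,5); WM=-2
i=1 t=5 v=9: → [5,10); WM=3
i=2 t=6 v=4: → [5,10); WM=4
i=3 t=9 v=6: → [5,10); WM=7; [0,5) fires=1
i=4 t=11 v=1: → [10,15); WM=9
i=5 t=7 v=8: DROP (t<9-1); WM=9
i=6 t=15 v=4: → [15,20); WM=13; [5,10) fires=9
i=7 t=2 v=1: DROP (t<13-1); WM=13
i=8 t=8 v=4: DROP (t<13-1); WM=13
i=9 t=16 v=6: → [15,20); WM=14
i=10 t=18 v=7: → [15,20); WM=16; [10,15) fires=1
i=11 t=17 v=2: → [15,20); WM=16
i=12 t=16 v=2: → [15,20); WM=16
i=13 t=14 v=1: DROP (t<16-1); WM=16
i=14 t=8 v=5: DROP (t<16-1); WM=16
i=15 t=14 v=6: DROP (t<16-1); WM=16
i=16 t=20 v=3: → [20,25); WM=18
i=17 t=20 v=9: → [20,25); WM=18
i=18 t=24 v=6: → [20,25); WM=22; [15,20) fires=7
i=19 t=24 v=9: → [20,25); WM=22
i=20 t=25 v=2: → [25,30); WM=23
i=21 t=22 v=9: → [20,25); WM=23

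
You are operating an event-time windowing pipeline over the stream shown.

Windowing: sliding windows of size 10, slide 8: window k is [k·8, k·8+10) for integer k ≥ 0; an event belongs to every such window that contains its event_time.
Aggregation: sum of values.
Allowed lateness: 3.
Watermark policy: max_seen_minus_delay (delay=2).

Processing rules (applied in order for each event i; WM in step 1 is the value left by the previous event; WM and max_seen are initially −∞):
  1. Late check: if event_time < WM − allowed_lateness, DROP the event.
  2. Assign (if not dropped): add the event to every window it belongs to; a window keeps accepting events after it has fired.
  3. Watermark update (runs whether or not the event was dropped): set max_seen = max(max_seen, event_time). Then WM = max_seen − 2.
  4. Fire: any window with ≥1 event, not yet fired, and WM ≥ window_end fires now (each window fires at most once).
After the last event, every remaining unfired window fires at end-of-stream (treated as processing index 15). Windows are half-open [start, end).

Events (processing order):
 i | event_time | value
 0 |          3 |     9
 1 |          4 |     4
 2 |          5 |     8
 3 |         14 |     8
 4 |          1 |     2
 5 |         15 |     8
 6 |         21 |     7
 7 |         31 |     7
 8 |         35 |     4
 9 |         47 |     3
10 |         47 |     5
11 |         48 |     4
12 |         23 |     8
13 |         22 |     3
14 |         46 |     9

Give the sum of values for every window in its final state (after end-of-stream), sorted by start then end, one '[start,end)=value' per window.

[0,10)=21 [8,18)=16 [16,26)=7 [24,34)=7 [32,42)=4 [40,50)=21 [48,58)=4

i=0 t=3 v=9: → [0,10); WM=1
i=1 t=4 v=4: → [0,10); WM=2
i=2 t=5 v=8: → [0,10); WM=3
i=3 t=14 v=8: → [8,18); WM=12; [0,10) fires=21
i=4 t=1 v=2: DROP (t<12-3); WM=12
i=5 t=15 v=8: → [8,18); WM=13
i=6 t=21 v=7: → [16,26); WM=19; [8,18) fires=16
i=7 t=31 v=7: → [24,34); WM=29; [16,26) fires=7
i=8 t=35 v=4: → [32,42); WM=33
i=9 t=47 v=3: → [40,50); WM=45; [24,34) fires=7 [32,42) fires=4
i=10 t=47 v=5: → [40,50); WM=45
i=11 t=48 v=4: → [48,58),[40,50); WM=46
i=12 t=23 v=8: DROP (t<46-3); WM=46
i=13 t=22 v=3: DROP (t<46-3); WM=46
i=14 t=46 v=9: → [40,50); WM=46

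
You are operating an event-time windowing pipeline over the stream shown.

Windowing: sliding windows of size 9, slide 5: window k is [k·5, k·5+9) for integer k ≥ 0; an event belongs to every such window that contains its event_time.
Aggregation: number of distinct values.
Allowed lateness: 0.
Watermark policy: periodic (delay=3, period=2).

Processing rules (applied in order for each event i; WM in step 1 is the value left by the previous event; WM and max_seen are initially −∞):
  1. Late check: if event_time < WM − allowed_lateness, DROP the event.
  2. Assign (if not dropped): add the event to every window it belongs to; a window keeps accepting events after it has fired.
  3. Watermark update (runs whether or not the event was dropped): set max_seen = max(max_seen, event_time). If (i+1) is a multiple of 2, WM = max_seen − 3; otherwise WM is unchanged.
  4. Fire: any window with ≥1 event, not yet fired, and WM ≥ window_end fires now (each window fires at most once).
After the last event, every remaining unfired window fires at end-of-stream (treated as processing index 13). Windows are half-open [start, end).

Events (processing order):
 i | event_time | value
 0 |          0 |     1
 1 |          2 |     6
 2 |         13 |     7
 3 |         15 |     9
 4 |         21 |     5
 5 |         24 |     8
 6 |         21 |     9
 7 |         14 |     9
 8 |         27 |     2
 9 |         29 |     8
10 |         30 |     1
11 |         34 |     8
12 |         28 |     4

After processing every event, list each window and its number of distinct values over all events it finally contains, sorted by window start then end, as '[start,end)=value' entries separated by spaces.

[0,9)=2 [5,14)=1 [10,19)=2 [15,24)=2 [20,29)=4 [25,34)=3 [30,39)=2

i=0 t=0 v=1: → [0,9); WM=−∞
i=1 t=2 v=6: → [0,9); WM=-1
i=2 t=13 v=7: → [10,19),[5,14); WM=-1
i=3 t=15 v=9: → [15,24),[10,19); WM=12; [0,9) fires=2
i=4 t=21 v=5: → [20,29),[15,24); WM=12
i=5 t=24 v=8: → [20,29); WM=21; [5,14) fires=1 [10,19) fires=2
i=6 t=21 v=9: → [20,29),[15,24); WM=21
i=7 t=14 v=9: DROP (t<21-0); WM=21
i=8 t=27 v=2: → [25,34),[20,29); WM=21
i=9 t=29 v=8: → [25,34); WM=26; [15,24) fires=2
i=10 t=30 v=1: → [30,39),[25,34); WM=26
i=11 t=34 v=8: → [30,39); WM=31; [20,29) fires=4
i=12 t=28 v=4: DROP (t<31-0); WM=31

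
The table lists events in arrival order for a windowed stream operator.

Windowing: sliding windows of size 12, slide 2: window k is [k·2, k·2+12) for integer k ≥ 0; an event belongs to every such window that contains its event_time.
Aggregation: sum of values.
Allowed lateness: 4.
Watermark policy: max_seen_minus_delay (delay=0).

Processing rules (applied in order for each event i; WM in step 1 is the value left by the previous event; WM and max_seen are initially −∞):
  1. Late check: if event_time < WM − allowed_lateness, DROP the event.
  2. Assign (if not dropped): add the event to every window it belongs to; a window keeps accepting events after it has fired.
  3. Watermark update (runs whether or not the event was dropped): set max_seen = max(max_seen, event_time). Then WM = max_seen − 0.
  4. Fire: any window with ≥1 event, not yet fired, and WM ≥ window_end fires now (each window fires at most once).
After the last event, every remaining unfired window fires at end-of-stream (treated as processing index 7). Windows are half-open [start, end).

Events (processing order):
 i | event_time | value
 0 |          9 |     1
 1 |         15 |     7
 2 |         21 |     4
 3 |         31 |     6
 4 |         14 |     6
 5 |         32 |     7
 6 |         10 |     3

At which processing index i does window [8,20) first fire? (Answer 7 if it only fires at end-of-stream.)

2

i=0 t=9 v=1: → [8,20),[6,18),[4,16),[2,14),[0,12); WM=9
i=1 t=15 v=7: → [14,26),[12,24),[10,22),[8,20),[6,18),[4,16); WM=15; [0,12) fires=1 [2,14) fires=1
i=2 t=21 v=4: → [20,32),[18,30),[16,28),[14,26),[12,24),[10,22); WM=21; [4,16) fires=8 [6,18) fires=8 [8,20) fires=8
i=3 t=31 v=6: → [30,42),[28,40),[26,38),[24,36),[22,34),[20,32); WM=31; [10,22) fires=11 [12,24) fires=11 [14,26) fires=11 [16,28) fires=4 [18,30) fires=4
i=4 t=14 v=6: DROP (t<31-4); WM=31
i=5 t=32 v=7: → [32,44),[30,42),[28,40),[26,38),[24,36),[22,34); WM=32; [20,32) fires=10
i=6 t=10 v=3: DROP (t<32-4); WM=32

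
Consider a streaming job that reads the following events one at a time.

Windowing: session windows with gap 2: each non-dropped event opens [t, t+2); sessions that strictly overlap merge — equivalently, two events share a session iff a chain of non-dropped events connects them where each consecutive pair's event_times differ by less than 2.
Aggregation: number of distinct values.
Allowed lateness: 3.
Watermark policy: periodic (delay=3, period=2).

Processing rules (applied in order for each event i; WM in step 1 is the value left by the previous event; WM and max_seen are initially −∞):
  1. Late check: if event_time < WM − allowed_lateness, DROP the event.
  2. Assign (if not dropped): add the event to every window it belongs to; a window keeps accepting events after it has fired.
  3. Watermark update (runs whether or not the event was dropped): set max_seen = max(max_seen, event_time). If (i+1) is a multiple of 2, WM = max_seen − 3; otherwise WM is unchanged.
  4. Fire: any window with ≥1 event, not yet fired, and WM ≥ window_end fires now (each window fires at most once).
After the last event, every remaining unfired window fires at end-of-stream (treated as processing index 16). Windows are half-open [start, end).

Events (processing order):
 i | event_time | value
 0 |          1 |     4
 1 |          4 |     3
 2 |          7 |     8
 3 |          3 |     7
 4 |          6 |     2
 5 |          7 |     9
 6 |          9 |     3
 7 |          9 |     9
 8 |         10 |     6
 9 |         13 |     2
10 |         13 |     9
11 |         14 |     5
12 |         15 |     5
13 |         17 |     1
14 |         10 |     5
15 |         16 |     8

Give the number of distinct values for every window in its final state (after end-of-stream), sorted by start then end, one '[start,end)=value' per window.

i=0 t=1 v=4: → [1,3); WM=−∞
i=1 t=4 v=3: → [4,6); WM=1
i=2 t=7 v=8: → [7,9); WM=1
i=3 t=3 v=7: → [3,6); WM=4
i=4 t=6 v=2: → [6,9); WM=4
i=5 t=7 v=9: → [6,9); WM=4
i=6 t=9 v=3: → [9,11); WM=4
i=7 t=9 v=9: → [9,11); WM=6
i=8 t=10 v=6: → [9,12); WM=6
i=9 t=13 v=2: → [13,15); WM=10
i=10 t=13 v=9: → [13,15); WM=10
i=11 t=14 v=5: → [13,16); WM=11
i=12 t=15 v=5: → [13,17); WM=11
i=13 t=17 v=1: → [17,19); WM=14
i=14 t=10 v=5: DROP (t<14-3); WM=14
i=15 t=16 v=8: → [13,19); WM=14

[1,3)=1 [3,6)=2 [6,9)=3 [9,12)=3 [13,19)=5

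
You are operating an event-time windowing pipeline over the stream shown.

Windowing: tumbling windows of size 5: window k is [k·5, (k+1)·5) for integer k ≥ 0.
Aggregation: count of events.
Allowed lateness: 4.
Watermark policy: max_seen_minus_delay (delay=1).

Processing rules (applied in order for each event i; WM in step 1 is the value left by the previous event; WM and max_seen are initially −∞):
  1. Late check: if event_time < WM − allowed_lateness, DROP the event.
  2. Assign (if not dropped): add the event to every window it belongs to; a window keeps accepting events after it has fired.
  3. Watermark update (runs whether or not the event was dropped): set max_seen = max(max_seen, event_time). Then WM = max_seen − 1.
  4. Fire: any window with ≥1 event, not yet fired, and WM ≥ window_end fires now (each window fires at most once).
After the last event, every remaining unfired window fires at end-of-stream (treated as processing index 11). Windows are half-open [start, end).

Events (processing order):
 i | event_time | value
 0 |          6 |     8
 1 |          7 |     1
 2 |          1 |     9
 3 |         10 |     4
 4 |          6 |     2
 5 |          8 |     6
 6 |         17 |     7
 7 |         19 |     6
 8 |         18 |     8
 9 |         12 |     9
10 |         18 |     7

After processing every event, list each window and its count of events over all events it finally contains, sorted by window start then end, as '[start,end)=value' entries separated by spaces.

i=0 t=6 v=8: → [5,10); WM=5
i=1 t=7 v=1: → [5,10); WM=6
i=2 t=1 v=9: DROP (t<6-4); WM=6
i=3 t=10 v=4: → [10,15); WM=9
i=4 t=6 v=2: → [5,10); WM=9
i=5 t=8 v=6: → [5,10); WM=9
i=6 t=17 v=7: → [15,20); WM=16; [5,10) fires=4 [10,15) fires=1
i=7 t=19 v=6: → [15,20); WM=18
i=8 t=18 v=8: → [15,20); WM=18
i=9 t=12 v=9: DROP (t<18-4); WM=18
i=10 t=18 v=7: → [15,20); WM=18

[5,10)=4 [10,15)=1 [15,20)=4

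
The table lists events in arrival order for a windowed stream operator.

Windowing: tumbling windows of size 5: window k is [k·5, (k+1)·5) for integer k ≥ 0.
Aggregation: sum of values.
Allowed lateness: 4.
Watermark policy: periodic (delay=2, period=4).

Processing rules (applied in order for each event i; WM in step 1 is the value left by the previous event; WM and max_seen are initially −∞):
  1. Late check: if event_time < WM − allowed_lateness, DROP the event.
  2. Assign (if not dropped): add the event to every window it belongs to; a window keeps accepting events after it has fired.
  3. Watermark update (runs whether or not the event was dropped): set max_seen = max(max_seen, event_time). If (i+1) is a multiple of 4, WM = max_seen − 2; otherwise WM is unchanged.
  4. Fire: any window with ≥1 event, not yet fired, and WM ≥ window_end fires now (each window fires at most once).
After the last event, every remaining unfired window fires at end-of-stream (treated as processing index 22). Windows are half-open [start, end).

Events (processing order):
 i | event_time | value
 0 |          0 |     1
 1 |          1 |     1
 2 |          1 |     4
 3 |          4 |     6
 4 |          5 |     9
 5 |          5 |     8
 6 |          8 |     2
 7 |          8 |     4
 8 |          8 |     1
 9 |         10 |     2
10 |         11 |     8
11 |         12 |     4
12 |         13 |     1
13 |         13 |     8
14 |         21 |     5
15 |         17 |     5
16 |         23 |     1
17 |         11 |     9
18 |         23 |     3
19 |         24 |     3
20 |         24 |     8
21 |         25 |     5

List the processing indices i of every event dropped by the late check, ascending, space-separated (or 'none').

i=0 t=0 v=1: → [0,5); WM=−∞
i=1 t=1 v=1: → [0,5); WM=−∞
i=2 t=1 v=4: → [0,5); WM=−∞
i=3 t=4 v=6: → [0,5); WM=2
i=4 t=5 v=9: → [5,10); WM=2
i=5 t=5 v=8: → [5,10); WM=2
i=6 t=8 v=2: → [5,10); WM=2
i=7 t=8 v=4: → [5,10); WM=6; [0,5) fires=12
i=8 t=8 v=1: → [5,10); WM=6
i=9 t=10 v=2: → [10,15); WM=6
i=10 t=11 v=8: → [10,15); WM=6
i=11 t=12 v=4: → [10,15); WM=10; [5,10) fires=24
i=12 t=13 v=1: → [10,15); WM=10
i=13 t=13 v=8: → [10,15); WM=10
i=14 t=21 v=5: → [20,25); WM=10
i=15 t=17 v=5: → [15,20); WM=19; [10,15) fires=23
i=16 t=23 v=1: → [20,25); WM=19
i=17 t=11 v=9: DROP (t<19-4); WM=19
i=18 t=23 v=3: → [20,25); WM=19
i=19 t=24 v=3: → [20,25); WM=22; [15,20) fires=5
i=20 t=24 v=8: → [20,25); WM=22
i=21 t=25 v=5: → [25,30); WM=22

17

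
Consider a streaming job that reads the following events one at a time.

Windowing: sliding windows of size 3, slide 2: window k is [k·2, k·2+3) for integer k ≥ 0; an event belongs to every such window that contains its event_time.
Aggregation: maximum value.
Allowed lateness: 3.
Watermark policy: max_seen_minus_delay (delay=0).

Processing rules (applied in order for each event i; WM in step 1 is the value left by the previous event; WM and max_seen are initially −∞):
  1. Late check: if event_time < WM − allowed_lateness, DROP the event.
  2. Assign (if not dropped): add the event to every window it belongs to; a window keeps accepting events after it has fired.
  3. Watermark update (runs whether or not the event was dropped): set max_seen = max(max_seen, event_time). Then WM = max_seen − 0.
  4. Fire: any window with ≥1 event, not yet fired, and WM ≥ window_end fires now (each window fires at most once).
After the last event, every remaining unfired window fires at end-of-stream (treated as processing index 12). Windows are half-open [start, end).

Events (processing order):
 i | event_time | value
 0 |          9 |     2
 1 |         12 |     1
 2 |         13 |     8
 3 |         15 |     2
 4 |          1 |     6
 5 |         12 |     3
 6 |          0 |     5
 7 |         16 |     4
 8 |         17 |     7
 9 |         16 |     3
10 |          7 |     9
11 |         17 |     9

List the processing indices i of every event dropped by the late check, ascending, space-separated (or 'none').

4 6 10

i=0 t=9 v=2: → [8,11); WM=9
i=1 t=12 v=1: → [12,15),[10,13); WM=12; [8,11) fires=2
i=2 t=13 v=8: → [12,15); WM=13; [10,13) fires=1
i=3 t=15 v=2: → [14,17); WM=15; [12,15) fires=8
i=4 t=1 v=6: DROP (t<15-3); WM=15
i=5 t=12 v=3: → [12,15),[10,13); WM=15
i=6 t=0 v=5: DROP (t<15-3); WM=15
i=7 t=16 v=4: → [16,19),[14,17); WM=16
i=8 t=17 v=7: → [16,19); WM=17; [14,17) fires=4
i=9 t=16 v=3: → [16,19),[14,17); WM=17
i=10 t=7 v=9: DROP (t<17-3); WM=17
i=11 t=17 v=9: → [16,19); WM=17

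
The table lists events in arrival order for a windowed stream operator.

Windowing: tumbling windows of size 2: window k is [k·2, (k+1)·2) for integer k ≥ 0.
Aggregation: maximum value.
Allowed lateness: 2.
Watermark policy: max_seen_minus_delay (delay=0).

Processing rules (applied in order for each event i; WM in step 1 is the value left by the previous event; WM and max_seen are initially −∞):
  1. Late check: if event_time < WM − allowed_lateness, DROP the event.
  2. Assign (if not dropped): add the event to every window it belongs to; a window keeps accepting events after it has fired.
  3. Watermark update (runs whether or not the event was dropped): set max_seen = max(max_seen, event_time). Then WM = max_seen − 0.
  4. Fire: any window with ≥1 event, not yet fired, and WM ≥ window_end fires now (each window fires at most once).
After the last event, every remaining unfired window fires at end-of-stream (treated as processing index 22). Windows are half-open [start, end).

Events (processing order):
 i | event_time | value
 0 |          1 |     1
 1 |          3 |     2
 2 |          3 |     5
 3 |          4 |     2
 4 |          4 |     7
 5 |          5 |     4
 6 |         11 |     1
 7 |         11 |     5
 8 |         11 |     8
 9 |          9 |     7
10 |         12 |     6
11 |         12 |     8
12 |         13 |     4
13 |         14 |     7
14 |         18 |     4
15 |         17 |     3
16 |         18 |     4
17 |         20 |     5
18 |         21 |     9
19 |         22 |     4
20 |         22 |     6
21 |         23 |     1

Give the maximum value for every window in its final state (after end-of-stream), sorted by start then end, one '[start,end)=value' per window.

i=0 t=1 v=1: → [0,2); WM=1
i=1 t=3 v=2: → [2,4); WM=3; [0,2) fires=1
i=2 t=3 v=5: → [2,4); WM=3
i=3 t=4 v=2: → [4,6); WM=4; [2,4) fires=5
i=4 t=4 v=7: → [4,6); WM=4
i=5 t=5 v=4: → [4,6); WM=5
i=6 t=11 v=1: → [10,12); WM=11; [4,6) fires=7
i=7 t=11 v=5: → [10,12); WM=11
i=8 t=11 v=8: → [10,12); WM=11
i=9 t=9 v=7: → [8,10); WM=11; [8,10) fires=7
i=10 t=12 v=6: → [12,14); WM=12; [10,12) fires=8
i=11 t=12 v=8: → [12,14); WM=12
i=12 t=13 v=4: → [12,14); WM=13
i=13 t=14 v=7: → [14,16); WM=14; [12,14) fires=8
i=14 t=18 v=4: → [18,20); WM=18; [14,16) fires=7
i=15 t=17 v=3: → [16,18); WM=18; [16,18) fires=3
i=16 t=18 v=4: → [18,20); WM=18
i=17 t=20 v=5: → [20,22); WM=20; [18,20) fires=4
i=18 t=21 v=9: → [20,22); WM=21
i=19 t=22 v=4: → [22,24); WM=22; [20,22) fires=9
i=20 t=22 v=6: → [22,24); WM=22
i=21 t=23 v=1: → [22,24); WM=23

[0,2)=1 [2,4)=5 [4,6)=7 [8,10)=7 [10,12)=8 [12,14)=8 [14,16)=7 [16,18)=3 [18,20)=4 [20,22)=9 [22,24)=6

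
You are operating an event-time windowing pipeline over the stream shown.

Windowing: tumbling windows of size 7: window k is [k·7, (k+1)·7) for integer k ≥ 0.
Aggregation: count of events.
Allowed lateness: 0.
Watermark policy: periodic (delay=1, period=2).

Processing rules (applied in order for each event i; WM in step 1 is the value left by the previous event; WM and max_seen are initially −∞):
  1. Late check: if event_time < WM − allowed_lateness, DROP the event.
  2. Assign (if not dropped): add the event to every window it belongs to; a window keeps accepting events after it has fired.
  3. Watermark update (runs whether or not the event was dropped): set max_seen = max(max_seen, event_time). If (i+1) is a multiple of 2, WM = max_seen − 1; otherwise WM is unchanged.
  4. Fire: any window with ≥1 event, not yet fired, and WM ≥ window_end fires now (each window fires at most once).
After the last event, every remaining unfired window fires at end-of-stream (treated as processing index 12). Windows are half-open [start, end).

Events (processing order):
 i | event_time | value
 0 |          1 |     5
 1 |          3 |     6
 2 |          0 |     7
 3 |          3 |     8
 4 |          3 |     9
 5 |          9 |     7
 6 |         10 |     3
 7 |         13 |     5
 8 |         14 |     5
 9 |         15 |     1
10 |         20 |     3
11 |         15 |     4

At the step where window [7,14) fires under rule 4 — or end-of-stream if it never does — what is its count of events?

3

i=0 t=1 v=5: → [0,7); WM=−∞
i=1 t=3 v=6: → [0,7); WM=2
i=2 t=0 v=7: DROP (t<2-0); WM=2
i=3 t=3 v=8: → [0,7); WM=2
i=4 t=3 v=9: → [0,7); WM=2
i=5 t=9 v=7: → [7,14); WM=8; [0,7) fires=4
i=6 t=10 v=3: → [7,14); WM=8
i=7 t=13 v=5: → [7,14); WM=12
i=8 t=14 v=5: → [14,21); WM=12
i=9 t=15 v=1: → [14,21); WM=14; [7,14) fires=3
i=10 t=20 v=3: → [14,21); WM=14
i=11 t=15 v=4: → [14,21); WM=19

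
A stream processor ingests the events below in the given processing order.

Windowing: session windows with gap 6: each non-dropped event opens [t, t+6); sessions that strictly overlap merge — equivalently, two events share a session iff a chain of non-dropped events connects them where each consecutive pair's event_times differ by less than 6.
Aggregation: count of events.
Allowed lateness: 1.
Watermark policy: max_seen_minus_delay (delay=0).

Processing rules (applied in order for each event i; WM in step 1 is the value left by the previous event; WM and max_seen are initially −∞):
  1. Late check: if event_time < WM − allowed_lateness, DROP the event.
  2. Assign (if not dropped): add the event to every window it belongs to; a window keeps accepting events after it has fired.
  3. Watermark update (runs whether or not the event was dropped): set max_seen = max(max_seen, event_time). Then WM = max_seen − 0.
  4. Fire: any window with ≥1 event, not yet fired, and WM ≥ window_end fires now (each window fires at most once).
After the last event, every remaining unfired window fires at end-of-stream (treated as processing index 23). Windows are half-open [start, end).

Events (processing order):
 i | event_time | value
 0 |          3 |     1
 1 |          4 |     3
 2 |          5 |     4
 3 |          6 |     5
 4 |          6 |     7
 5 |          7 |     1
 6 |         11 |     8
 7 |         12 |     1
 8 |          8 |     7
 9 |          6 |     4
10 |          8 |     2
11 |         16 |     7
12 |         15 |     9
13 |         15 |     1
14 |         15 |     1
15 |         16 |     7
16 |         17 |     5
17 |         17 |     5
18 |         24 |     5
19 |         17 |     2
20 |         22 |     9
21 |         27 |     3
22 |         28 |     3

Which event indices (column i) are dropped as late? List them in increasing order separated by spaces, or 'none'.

8 9 10 19 20

i=0 t=3 v=1: → [3,9); WM=3
i=1 t=4 v=3: → [3,10); WM=4
i=2 t=5 v=4: → [3,11); WM=5
i=3 t=6 v=5: → [3,12); WM=6
i=4 t=6 v=7: → [3,12); WM=6
i=5 t=7 v=1: → [3,13); WM=7
i=6 t=11 v=8: → [3,17); WM=11
i=7 t=12 v=1: → [3,18); WM=12
i=8 t=8 v=7: DROP (t<12-1); WM=12
i=9 t=6 v=4: DROP (t<12-1); WM=12
i=10 t=8 v=2: DROP (t<12-1); WM=12
i=11 t=16 v=7: → [3,22); WM=16
i=12 t=15 v=9: → [3,22); WM=16
i=13 t=15 v=1: → [3,22); WM=16
i=14 t=15 v=1: → [3,22); WM=16
i=15 t=16 v=7: → [3,22); WM=16
i=16 t=17 v=5: → [3,23); WM=17
i=17 t=17 v=5: → [3,23); WM=17
i=18 t=24 v=5: → [24,30); WM=24
i=19 t=17 v=2: DROP (t<24-1); WM=24
i=20 t=22 v=9: DROP (t<24-1); WM=24
i=21 t=27 v=3: → [24,33); WM=27
i=22 t=28 v=3: → [24,34); WM=28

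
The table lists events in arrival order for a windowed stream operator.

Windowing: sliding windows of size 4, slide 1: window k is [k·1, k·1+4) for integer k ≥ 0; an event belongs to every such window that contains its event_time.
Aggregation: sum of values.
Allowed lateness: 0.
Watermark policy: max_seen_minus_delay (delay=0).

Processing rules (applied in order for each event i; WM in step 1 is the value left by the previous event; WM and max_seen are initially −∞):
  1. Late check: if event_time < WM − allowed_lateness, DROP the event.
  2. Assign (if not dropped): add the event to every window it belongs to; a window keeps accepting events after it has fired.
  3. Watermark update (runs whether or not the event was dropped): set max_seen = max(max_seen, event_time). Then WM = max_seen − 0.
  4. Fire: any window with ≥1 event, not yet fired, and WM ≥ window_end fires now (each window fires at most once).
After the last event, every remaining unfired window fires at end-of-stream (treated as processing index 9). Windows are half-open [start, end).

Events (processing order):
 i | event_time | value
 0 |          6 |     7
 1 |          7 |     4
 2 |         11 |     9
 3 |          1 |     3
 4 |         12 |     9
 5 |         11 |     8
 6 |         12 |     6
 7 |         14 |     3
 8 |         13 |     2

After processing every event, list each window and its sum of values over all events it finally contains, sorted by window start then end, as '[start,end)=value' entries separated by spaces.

i=0 t=6 v=7: → [6,10),[5,9),[4,8),[3,7); WM=6
i=1 t=7 v=4: → [7,11),[6,10),[5,9),[4,8); WM=7; [3,7) fires=7
i=2 t=11 v=9: → [11,15),[10,14),[9,13),[8,12); WM=11; [4,8) fires=11 [5,9) fires=11 [6,10) fires=11 [7,11) fires=4
i=3 t=1 v=3: DROP (t<11-0); WM=11
i=4 t=12 v=9: → [12,16),[11,15),[10,14),[9,13); WM=12; [8,12) fires=9
i=5 t=11 v=8: DROP (t<12-0); WM=12
i=6 t=12 v=6: → [12,16),[11,15),[10,14),[9,13); WM=12
i=7 t=14 v=3: → [14,18),[13,17),[12,16),[11,15); WM=14; [9,13) fires=24 [10,14) fires=24
i=8 t=13 v=2: DROP (t<14-0); WM=14

[3,7)=7 [4,8)=11 [5,9)=11 [6,10)=11 [7,11)=4 [8,12)=9 [9,13)=24 [10,14)=24 [11,15)=27 [12,16)=18 [13,17)=3 [14,18)=3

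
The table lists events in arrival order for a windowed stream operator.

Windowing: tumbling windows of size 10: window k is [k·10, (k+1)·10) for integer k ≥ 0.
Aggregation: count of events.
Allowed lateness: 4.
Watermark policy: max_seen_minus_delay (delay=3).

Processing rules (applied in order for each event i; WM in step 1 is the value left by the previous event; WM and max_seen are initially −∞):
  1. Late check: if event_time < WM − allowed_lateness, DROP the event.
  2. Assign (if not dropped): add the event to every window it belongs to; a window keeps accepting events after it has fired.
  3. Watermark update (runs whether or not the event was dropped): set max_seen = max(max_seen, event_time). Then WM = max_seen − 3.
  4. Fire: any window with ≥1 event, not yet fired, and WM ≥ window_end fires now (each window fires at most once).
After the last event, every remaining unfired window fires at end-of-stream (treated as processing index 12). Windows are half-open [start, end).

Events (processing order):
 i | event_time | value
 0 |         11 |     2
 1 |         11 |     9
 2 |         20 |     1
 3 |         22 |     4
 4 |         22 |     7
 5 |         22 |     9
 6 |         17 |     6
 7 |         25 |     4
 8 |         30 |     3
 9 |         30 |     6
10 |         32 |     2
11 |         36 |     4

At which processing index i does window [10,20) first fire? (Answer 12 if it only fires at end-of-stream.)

7

i=0 t=11 v=2: → [10,20); WM=8
i=1 t=11 v=9: → [10,20); WM=8
i=2 t=20 v=1: → [20,30); WM=17
i=3 t=22 v=4: → [20,30); WM=19
i=4 t=22 v=7: → [20,30); WM=19
i=5 t=22 v=9: → [20,30); WM=19
i=6 t=17 v=6: → [10,20); WM=19
i=7 t=25 v=4: → [20,30); WM=22; [10,20) fires=3
i=8 t=30 v=3: → [30,40); WM=27
i=9 t=30 v=6: → [30,40); WM=27
i=10 t=32 v=2: → [30,40); WM=29
i=11 t=36 v=4: → [30,40); WM=33; [20,30) fires=5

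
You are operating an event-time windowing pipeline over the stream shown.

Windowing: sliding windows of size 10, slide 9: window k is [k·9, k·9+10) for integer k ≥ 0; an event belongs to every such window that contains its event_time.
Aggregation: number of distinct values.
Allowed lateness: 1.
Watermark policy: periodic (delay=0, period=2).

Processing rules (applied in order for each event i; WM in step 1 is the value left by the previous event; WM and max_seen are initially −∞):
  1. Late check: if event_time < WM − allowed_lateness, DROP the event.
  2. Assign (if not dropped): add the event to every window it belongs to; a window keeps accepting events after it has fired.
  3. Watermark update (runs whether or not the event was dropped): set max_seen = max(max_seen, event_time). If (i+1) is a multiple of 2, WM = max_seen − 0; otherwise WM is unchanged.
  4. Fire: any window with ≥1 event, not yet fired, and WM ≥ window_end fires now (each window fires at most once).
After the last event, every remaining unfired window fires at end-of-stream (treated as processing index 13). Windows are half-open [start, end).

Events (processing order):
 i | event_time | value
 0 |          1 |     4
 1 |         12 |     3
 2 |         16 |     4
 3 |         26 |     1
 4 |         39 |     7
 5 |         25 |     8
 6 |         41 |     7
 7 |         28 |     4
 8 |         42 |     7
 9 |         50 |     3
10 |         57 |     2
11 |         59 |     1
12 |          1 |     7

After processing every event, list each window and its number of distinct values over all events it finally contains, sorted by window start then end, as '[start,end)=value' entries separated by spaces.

i=0 t=1 v=4: → [0,10); WM=−∞
i=1 t=12 v=3: → [9,19); WM=12; [0,10) fires=1
i=2 t=16 v=4: → [9,19); WM=12
i=3 t=26 v=1: → [18,28); WM=26; [9,19) fires=2
i=4 t=39 v=7: → [36,46); WM=26
i=5 t=25 v=8: → [18,28); WM=39; [18,28) fires=2
i=6 t=41 v=7: → [36,46); WM=39
i=7 t=28 v=4: DROP (t<39-1); WM=41
i=8 t=42 v=7: → [36,46); WM=41
i=9 t=50 v=3: → [45,55); WM=50; [36,46) fires=1
i=10 t=57 v=2: → [54,64); WM=50
i=11 t=59 v=1: → [54,64); WM=59; [45,55) fires=1
i=12 t=1 v=7: DROP (t<59-1); WM=59

[0,10)=1 [9,19)=2 [18,28)=2 [36,46)=1 [45,55)=1 [54,64)=2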